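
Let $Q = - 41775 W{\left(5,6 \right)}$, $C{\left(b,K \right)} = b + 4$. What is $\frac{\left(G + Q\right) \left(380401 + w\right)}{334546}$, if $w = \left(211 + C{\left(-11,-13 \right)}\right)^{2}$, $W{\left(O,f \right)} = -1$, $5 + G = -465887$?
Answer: $- \frac{178984583989}{334546} \approx -5.3501 \cdot 10^{5}$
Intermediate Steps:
$G = -465892$ ($G = -5 - 465887 = -465892$)
$C{\left(b,K \right)} = 4 + b$
$Q = 41775$ ($Q = \left(-41775\right) \left(-1\right) = 41775$)
$w = 41616$ ($w = \left(211 + \left(4 - 11\right)\right)^{2} = \left(211 - 7\right)^{2} = 204^{2} = 41616$)
$\frac{\left(G + Q\right) \left(380401 + w\right)}{334546} = \frac{\left(-465892 + 41775\right) \left(380401 + 41616\right)}{334546} = \left(-424117\right) 422017 \cdot \frac{1}{334546} = \left(-178984583989\right) \frac{1}{334546} = - \frac{178984583989}{334546}$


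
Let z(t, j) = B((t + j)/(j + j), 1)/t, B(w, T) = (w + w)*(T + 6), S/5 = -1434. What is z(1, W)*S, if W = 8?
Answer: -225855/4 ≈ -56464.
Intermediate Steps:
S = -7170 (S = 5*(-1434) = -7170)
B(w, T) = 2*w*(6 + T) (B(w, T) = (2*w)*(6 + T) = 2*w*(6 + T))
z(t, j) = 7*(j + t)/(j*t) (z(t, j) = (2*((t + j)/(j + j))*(6 + 1))/t = (2*((j + t)/((2*j)))*7)/t = (2*((j + t)*(1/(2*j)))*7)/t = (2*((j + t)/(2*j))*7)/t = (7*(j + t)/j)/t = 7*(j + t)/(j*t))
z(1, W)*S = (7/8 + 7/1)*(-7170) = (7*(⅛) + 7*1)*(-7170) = (7/8 + 7)*(-7170) = (63/8)*(-7170) = -225855/4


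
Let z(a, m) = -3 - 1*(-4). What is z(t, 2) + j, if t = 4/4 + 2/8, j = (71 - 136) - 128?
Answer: -192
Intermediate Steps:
j = -193 (j = -65 - 128 = -193)
t = 5/4 (t = 4*(1/4) + 2*(1/8) = 1 + 1/4 = 5/4 ≈ 1.2500)
z(a, m) = 1 (z(a, m) = -3 + 4 = 1)
z(t, 2) + j = 1 - 193 = -192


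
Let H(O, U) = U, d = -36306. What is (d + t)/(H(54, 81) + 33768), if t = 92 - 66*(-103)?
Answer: -29416/33849 ≈ -0.86904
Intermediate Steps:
t = 6890 (t = 92 + 6798 = 6890)
(d + t)/(H(54, 81) + 33768) = (-36306 + 6890)/(81 + 33768) = -29416/33849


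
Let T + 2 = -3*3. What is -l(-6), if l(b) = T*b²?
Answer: 396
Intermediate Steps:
T = -11 (T = -2 - 3*3 = -2 - 9 = -11)
l(b) = -11*b²
-l(-6) = -(-11)*(-6)² = -(-11)*36 = -1*(-396) = 396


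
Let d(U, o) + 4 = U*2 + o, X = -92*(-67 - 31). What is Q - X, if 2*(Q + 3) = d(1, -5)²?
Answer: -17989/2 ≈ -8994.5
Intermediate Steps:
X = 9016 (X = -92*(-98) = 9016)
d(U, o) = -4 + o + 2*U (d(U, o) = -4 + (U*2 + o) = -4 + (2*U + o) = -4 + (o + 2*U) = -4 + o + 2*U)
Q = 43/2 (Q = -3 + (-4 - 5 + 2*1)²/2 = -3 + (-4 - 5 + 2)²/2 = -3 + (½)*(-7)² = -3 + (½)*49 = -3 + 49/2 = 43/2 ≈ 21.500)
Q - X = 43/2 - 1*9016 = 43/2 - 9016 = -17989/2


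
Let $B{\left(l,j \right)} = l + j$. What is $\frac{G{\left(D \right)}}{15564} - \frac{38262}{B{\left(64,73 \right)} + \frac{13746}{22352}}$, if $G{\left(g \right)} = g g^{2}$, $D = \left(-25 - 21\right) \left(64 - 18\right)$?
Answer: $- \frac{3644495482190432}{5984299635} \approx -6.0901 \cdot 10^{5}$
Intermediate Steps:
$D = -2116$ ($D = \left(-46\right) 46 = -2116$)
$G{\left(g \right)} = g^{3}$
$B{\left(l,j \right)} = j + l$
$\frac{G{\left(D \right)}}{15564} - \frac{38262}{B{\left(64,73 \right)} + \frac{13746}{22352}} = \frac{\left(-2116\right)^{3}}{15564} - \frac{38262}{\left(73 + 64\right) + \frac{13746}{22352}} = \left(-9474296896\right) \frac{1}{15564} - \frac{38262}{137 + 13746 \cdot \frac{1}{22352}} = - \frac{2368574224}{3891} - \frac{38262}{137 + \frac{6873}{11176}} = - \frac{2368574224}{3891} - \frac{38262}{\frac{1537985}{11176}} = - \frac{2368574224}{3891} - \frac{427616112}{1537985} = - \frac{3644495482190432}{5984299635}$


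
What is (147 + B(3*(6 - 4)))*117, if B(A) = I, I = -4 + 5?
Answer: 17316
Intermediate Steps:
I = 1
B(A) = 1
(147 + B(3*(6 - 4)))*117 = (147 + 1)*117 = 148*117 = 17316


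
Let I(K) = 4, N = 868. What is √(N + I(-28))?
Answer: 2*√218 ≈ 29.530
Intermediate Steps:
√(N + I(-28)) = √(868 + 4) = √872 = 2*√218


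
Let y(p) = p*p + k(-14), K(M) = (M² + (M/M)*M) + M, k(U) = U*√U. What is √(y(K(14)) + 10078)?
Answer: √(60254 - 14*I*√14) ≈ 245.47 - 0.107*I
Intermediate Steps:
k(U) = U^(3/2)
K(M) = M² + 2*M (K(M) = (M² + 1*M) + M = (M² + M) + M = (M + M²) + M = M² + 2*M)
y(p) = p² - 14*I*√14 (y(p) = p*p + (-14)^(3/2) = p² - 14*I*√14)
√(y(K(14)) + 10078) = √(((14*(2 + 14))² - 14*I*√14) + 10078) = √(((14*16)² - 14*I*√14) + 10078) = √((224² - 14*I*√14) + 10078) = √((50176 - 14*I*√14) + 10078) = √(60254 - 14*I*√14)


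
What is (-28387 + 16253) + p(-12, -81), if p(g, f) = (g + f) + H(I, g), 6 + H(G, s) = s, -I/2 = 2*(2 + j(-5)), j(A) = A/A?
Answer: -12245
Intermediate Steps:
j(A) = 1
I = -12 (I = -4*(2 + 1) = -4*3 = -2*6 = -12)
H(G, s) = -6 + s
p(g, f) = -6 + f + 2*g (p(g, f) = (g + f) + (-6 + g) = (f + g) + (-6 + g) = -6 + f + 2*g)
(-28387 + 16253) + p(-12, -81) = (-28387 + 16253) + (-6 - 81 + 2*(-12)) = -12134 + (-6 - 81 - 24) = -12134 - 111 = -12245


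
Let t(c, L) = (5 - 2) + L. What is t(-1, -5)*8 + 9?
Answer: -7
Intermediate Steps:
t(c, L) = 3 + L
t(-1, -5)*8 + 9 = (3 - 5)*8 + 9 = -2*8 + 9 = -16 + 9 = -7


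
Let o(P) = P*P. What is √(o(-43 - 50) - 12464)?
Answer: I*√3815 ≈ 61.766*I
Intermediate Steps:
o(P) = P²
√(o(-43 - 50) - 12464) = √((-43 - 50)² - 12464) = √((-93)² - 12464) = √(8649 - 12464) = √(-3815) = I*√3815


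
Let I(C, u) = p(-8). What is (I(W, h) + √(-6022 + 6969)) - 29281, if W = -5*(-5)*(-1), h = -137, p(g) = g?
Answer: -29289 + √947 ≈ -29258.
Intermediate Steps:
W = -25 (W = 25*(-1) = -25)
I(C, u) = -8
(I(W, h) + √(-6022 + 6969)) - 29281 = (-8 + √(-6022 + 6969)) - 29281 = (-8 + √947) - 29281 = -29289 + √947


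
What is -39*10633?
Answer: -414687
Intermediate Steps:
-39*10633 = -1*414687 = -414687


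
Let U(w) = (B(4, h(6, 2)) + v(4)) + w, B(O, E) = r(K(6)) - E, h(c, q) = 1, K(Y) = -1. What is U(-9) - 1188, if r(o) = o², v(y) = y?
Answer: -1193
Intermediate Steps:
B(O, E) = 1 - E (B(O, E) = (-1)² - E = 1 - E)
U(w) = 4 + w (U(w) = ((1 - 1*1) + 4) + w = ((1 - 1) + 4) + w = (0 + 4) + w = 4 + w)
U(-9) - 1188 = (4 - 9) - 1188 = -5 - 1188 = -1193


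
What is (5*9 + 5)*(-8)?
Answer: -400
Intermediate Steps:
(5*9 + 5)*(-8) = (45 + 5)*(-8) = 50*(-8) = -400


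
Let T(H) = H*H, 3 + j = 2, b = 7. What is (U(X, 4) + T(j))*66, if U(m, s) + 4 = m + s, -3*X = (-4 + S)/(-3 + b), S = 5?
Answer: 121/2 ≈ 60.500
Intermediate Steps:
j = -1 (j = -3 + 2 = -1)
T(H) = H²
X = -1/12 (X = -(-4 + 5)/(3*(-3 + 7)) = -1/(3*4) = -⅓*¼ = -1/12 ≈ -0.083333)
U(m, s) = -4 + m + s (U(m, s) = -4 + (m + s) = -4 + m + s)
(U(X, 4) + T(j))*66 = ((-4 - 1/12 + 4) + (-1)²)*66 = (-1/12 + 1)*66 = (11/12)*66 = 121/2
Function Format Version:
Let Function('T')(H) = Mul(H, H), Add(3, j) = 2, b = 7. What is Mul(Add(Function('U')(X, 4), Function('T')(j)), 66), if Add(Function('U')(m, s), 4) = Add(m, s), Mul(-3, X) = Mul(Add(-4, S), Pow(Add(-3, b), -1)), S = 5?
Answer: Rational(121, 2) ≈ 60.500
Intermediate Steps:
j = -1 (j = Add(-3, 2) = -1)
Function('T')(H) = Pow(H, 2)
X = Rational(-1, 12) (X = Mul(Rational(-1, 3), Mul(Add(-4, 5), Pow(Add(-3, 7), -1))) = Mul(Rational(-1, 3), Mul(1, Pow(4, -1))) = Mul(Rational(-1, 3), Mul(1, Rational(1, 4))) = Mul(Rational(-1, 3), Rational(1, 4)) = Rational(-1, 12) ≈ -0.083333)
Function('U')(m, s) = Add(-4, m, s) (Function('U')(m, s) = Add(-4, Add(m, s)) = Add(-4, m, s))
Mul(Add(Function('U')(X, 4), Function('T')(j)), 66) = Mul(Add(Add(-4, Rational(-1, 12), 4), Pow(-1, 2)), 66) = Mul(Add(Rational(-1, 12), 1), 66) = Mul(Rational(11, 12), 66) = Rational(121, 2)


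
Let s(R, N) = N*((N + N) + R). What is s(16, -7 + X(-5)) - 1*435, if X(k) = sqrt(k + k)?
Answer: -469 - 12*I*sqrt(10) ≈ -469.0 - 37.947*I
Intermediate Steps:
X(k) = sqrt(2)*sqrt(k) (X(k) = sqrt(2*k) = sqrt(2)*sqrt(k))
s(R, N) = N*(R + 2*N) (s(R, N) = N*(2*N + R) = N*(R + 2*N))
s(16, -7 + X(-5)) - 1*435 = (-7 + sqrt(2)*sqrt(-5))*(16 + 2*(-7 + sqrt(2)*sqrt(-5))) - 1*435 = (-7 + sqrt(2)*(I*sqrt(5)))*(16 + 2*(-7 + sqrt(2)*(I*sqrt(5)))) - 435 = (-7 + I*sqrt(10))*(16 + 2*(-7 + I*sqrt(10))) - 435 = (-7 + I*sqrt(10))*(16 + (-14 + 2*I*sqrt(10))) - 435 = (-7 + I*sqrt(10))*(2 + 2*I*sqrt(10)) - 435 = -435 + (-7 + I*sqrt(10))*(2 + 2*I*sqrt(10))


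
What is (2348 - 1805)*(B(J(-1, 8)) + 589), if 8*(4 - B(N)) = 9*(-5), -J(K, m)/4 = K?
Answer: 2600427/8 ≈ 3.2505e+5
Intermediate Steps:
J(K, m) = -4*K
B(N) = 77/8 (B(N) = 4 - 9*(-5)/8 = 4 - 1/8*(-45) = 4 + 45/8 = 77/8)
(2348 - 1805)*(B(J(-1, 8)) + 589) = (2348 - 1805)*(77/8 + 589) = 543*(4789/8) = 2600427/8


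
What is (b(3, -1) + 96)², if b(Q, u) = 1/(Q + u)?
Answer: 37249/4 ≈ 9312.3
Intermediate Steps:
(b(3, -1) + 96)² = (1/(3 - 1) + 96)² = (1/2 + 96)² = (½ + 96)² = (193/2)² = 37249/4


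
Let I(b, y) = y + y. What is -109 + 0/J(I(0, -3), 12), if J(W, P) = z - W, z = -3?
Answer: -109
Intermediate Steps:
I(b, y) = 2*y
J(W, P) = -3 - W
-109 + 0/J(I(0, -3), 12) = -109 + 0/(-3 - 2*(-3)) = -109 + 0/(-3 - 1*(-6)) = -109 + 0/(-3 + 6) = -109 + 0/3 = -109 + 0*(⅓) = -109 + 0 = -109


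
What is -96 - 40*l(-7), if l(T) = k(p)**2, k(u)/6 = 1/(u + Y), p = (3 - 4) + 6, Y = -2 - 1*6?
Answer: -256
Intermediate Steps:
Y = -8 (Y = -2 - 6 = -8)
p = 5 (p = -1 + 6 = 5)
k(u) = 6/(-8 + u) (k(u) = 6/(u - 8) = 6/(-8 + u))
l(T) = 4 (l(T) = (6/(-8 + 5))**2 = (6/(-3))**2 = (6*(-1/3))**2 = (-2)**2 = 4)
-96 - 40*l(-7) = -96 - 40*4 = -96 - 160 = -256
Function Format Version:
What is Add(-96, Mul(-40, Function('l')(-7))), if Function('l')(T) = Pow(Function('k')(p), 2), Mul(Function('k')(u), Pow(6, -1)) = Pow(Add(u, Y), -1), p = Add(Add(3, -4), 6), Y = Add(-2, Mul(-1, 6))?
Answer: -256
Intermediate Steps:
Y = -8 (Y = Add(-2, -6) = -8)
p = 5 (p = Add(-1, 6) = 5)
Function('k')(u) = Mul(6, Pow(Add(-8, u), -1)) (Function('k')(u) = Mul(6, Pow(Add(u, -8), -1)) = Mul(6, Pow(Add(-8, u), -1)))
Function('l')(T) = 4 (Function('l')(T) = Pow(Mul(6, Pow(Add(-8, 5), -1)), 2) = Pow(Mul(6, Pow(-3, -1)), 2) = Pow(Mul(6, Rational(-1, 3)), 2) = Pow(-2, 2) = 4)
Add(-96, Mul(-40, Function('l')(-7))) = Add(-96, Mul(-40, 4)) = Add(-96, -160) = -256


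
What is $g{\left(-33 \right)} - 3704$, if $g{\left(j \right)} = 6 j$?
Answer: $-3902$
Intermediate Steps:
$g{\left(-33 \right)} - 3704 = 6 \left(-33\right) - 3704 = -198 - 3704 = -3902$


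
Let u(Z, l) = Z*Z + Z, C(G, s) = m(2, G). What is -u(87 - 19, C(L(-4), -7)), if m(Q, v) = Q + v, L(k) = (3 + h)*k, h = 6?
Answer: -4692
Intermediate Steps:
L(k) = 9*k (L(k) = (3 + 6)*k = 9*k)
C(G, s) = 2 + G
u(Z, l) = Z + Z**2 (u(Z, l) = Z**2 + Z = Z + Z**2)
-u(87 - 19, C(L(-4), -7)) = -(87 - 19)*(1 + (87 - 19)) = -68*(1 + 68) = -68*69 = -1*4692 = -4692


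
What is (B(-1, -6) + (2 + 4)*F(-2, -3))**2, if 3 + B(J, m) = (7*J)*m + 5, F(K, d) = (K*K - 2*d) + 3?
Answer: 14884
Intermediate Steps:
F(K, d) = 3 + K**2 - 2*d (F(K, d) = (K**2 - 2*d) + 3 = 3 + K**2 - 2*d)
B(J, m) = 2 + 7*J*m (B(J, m) = -3 + ((7*J)*m + 5) = -3 + (7*J*m + 5) = -3 + (5 + 7*J*m) = 2 + 7*J*m)
(B(-1, -6) + (2 + 4)*F(-2, -3))**2 = ((2 + 7*(-1)*(-6)) + (2 + 4)*(3 + (-2)**2 - 2*(-3)))**2 = ((2 + 42) + 6*(3 + 4 + 6))**2 = (44 + 6*13)**2 = (44 + 78)**2 = 122**2 = 14884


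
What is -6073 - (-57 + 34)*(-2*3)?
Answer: -6211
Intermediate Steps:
-6073 - (-57 + 34)*(-2*3) = -6073 - (-23)*(-6) = -6073 - 1*138 = -6073 - 138 = -6211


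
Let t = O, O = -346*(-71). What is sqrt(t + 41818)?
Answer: 12*sqrt(461) ≈ 257.65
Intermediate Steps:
O = 24566
t = 24566
sqrt(t + 41818) = sqrt(24566 + 41818) = sqrt(66384) = 12*sqrt(461)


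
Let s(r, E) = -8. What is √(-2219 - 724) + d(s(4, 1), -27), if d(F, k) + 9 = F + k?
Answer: -44 + 3*I*√327 ≈ -44.0 + 54.249*I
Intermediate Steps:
d(F, k) = -9 + F + k (d(F, k) = -9 + (F + k) = -9 + F + k)
√(-2219 - 724) + d(s(4, 1), -27) = √(-2219 - 724) + (-9 - 8 - 27) = √(-2943) - 44 = 3*I*√327 - 44 = -44 + 3*I*√327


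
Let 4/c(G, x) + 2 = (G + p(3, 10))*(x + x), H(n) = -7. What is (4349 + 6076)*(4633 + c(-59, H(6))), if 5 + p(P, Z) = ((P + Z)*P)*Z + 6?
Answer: 1497269497/31 ≈ 4.8299e+7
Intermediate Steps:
p(P, Z) = 1 + P*Z*(P + Z) (p(P, Z) = -5 + (((P + Z)*P)*Z + 6) = -5 + ((P*(P + Z))*Z + 6) = -5 + (P*Z*(P + Z) + 6) = -5 + (6 + P*Z*(P + Z)) = 1 + P*Z*(P + Z))
c(G, x) = 4/(-2 + 2*x*(391 + G)) (c(G, x) = 4/(-2 + (G + (1 + 3*10² + 10*3²))*(x + x)) = 4/(-2 + (G + (1 + 3*100 + 10*9))*(2*x)) = 4/(-2 + (G + (1 + 300 + 90))*(2*x)) = 4/(-2 + (G + 391)*(2*x)) = 4/(-2 + (391 + G)*(2*x)) = 4/(-2 + 2*x*(391 + G)))
(4349 + 6076)*(4633 + c(-59, H(6))) = (4349 + 6076)*(4633 + 2/(-1 + 391*(-7) - 59*(-7))) = 10425*(4633 + 2/(-1 - 2737 + 413)) = 10425*(4633 + 2/(-2325)) = 10425*(4633 + 2*(-1/2325)) = 10425*(4633 - 2/2325) = 10425*(10771723/2325) = 1497269497/31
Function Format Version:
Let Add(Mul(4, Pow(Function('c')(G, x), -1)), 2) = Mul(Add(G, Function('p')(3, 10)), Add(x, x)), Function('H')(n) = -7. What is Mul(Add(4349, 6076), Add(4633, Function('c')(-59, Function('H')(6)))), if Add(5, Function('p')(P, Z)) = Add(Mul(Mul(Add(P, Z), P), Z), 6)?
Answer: Rational(1497269497, 31) ≈ 4.8299e+7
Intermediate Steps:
Function('p')(P, Z) = Add(1, Mul(P, Z, Add(P, Z))) (Function('p')(P, Z) = Add(-5, Add(Mul(Mul(Add(P, Z), P), Z), 6)) = Add(-5, Add(Mul(Mul(P, Add(P, Z)), Z), 6)) = Add(-5, Add(Mul(P, Z, Add(P, Z)), 6)) = Add(-5, Add(6, Mul(P, Z, Add(P, Z)))) = Add(1, Mul(P, Z, Add(P, Z))))
Function('c')(G, x) = Mul(4, Pow(Add(-2, Mul(2, x, Add(391, G))), -1)) (Function('c')(G, x) = Mul(4, Pow(Add(-2, Mul(Add(G, Add(1, Mul(3, Pow(10, 2)), Mul(10, Pow(3, 2)))), Add(x, x))), -1)) = Mul(4, Pow(Add(-2, Mul(Add(G, Add(1, Mul(3, 100), Mul(10, 9))), Mul(2, x))), -1)) = Mul(4, Pow(Add(-2, Mul(Add(G, Add(1, 300, 90)), Mul(2, x))), -1)) = Mul(4, Pow(Add(-2, Mul(Add(G, 391), Mul(2, x))), -1)) = Mul(4, Pow(Add(-2, Mul(Add(391, G), Mul(2, x))), -1)) = Mul(4, Pow(Add(-2, Mul(2, x, Add(391, G))), -1)))
Mul(Add(4349, 6076), Add(4633, Function('c')(-59, Function('H')(6)))) = Mul(Add(4349, 6076), Add(4633, Mul(2, Pow(Add(-1, Mul(391, -7), Mul(-59, -7)), -1)))) = Mul(10425, Add(4633, Mul(2, Pow(Add(-1, -2737, 413), -1)))) = Mul(10425, Add(4633, Mul(2, Pow(-2325, -1)))) = Mul(10425, Add(4633, Mul(2, Rational(-1, 2325)))) = Mul(10425, Add(4633, Rational(-2, 2325))) = Mul(10425, Rational(10771723, 2325)) = Rational(1497269497, 31)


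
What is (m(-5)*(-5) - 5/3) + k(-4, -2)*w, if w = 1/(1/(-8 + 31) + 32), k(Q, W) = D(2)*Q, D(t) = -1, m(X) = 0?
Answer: -3409/2211 ≈ -1.5418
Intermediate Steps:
k(Q, W) = -Q
w = 23/737 (w = 1/(1/23 + 32) = 1/(737/23) = 23/737 ≈ 0.031208)
(m(-5)*(-5) - 5/3) + k(-4, -2)*w = (0*(-5) - 5/3) - 1*(-4)*(23/737) = (0 - 5*⅓) + 4*(23/737) = (0 - 5/3) + 92/737 = -5/3 + 92/737 = -3409/2211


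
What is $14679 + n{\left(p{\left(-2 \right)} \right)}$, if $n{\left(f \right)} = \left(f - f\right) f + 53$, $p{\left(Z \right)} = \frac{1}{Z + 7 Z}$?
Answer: $14732$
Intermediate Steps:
$p{\left(Z \right)} = \frac{1}{8 Z}$
$n{\left(f \right)} = 53$ ($n{\left(f \right)} = 0 f + 53 = 0 + 53 = 53$)
$14679 + n{\left(p{\left(-2 \right)} \right)} = 14679 + 53 = 14732$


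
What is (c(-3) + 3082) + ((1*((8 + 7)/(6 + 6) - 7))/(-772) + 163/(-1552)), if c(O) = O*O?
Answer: 231459137/74884 ≈ 3090.9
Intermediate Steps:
c(O) = O²
(c(-3) + 3082) + ((1*((8 + 7)/(6 + 6) - 7))/(-772) + 163/(-1552)) = ((-3)² + 3082) + ((1*((8 + 7)/(6 + 6) - 7))/(-772) + 163/(-1552)) = (9 + 3082) + ((1*(15/12 - 7))*(-1/772) + 163*(-1/1552)) = 3091 + ((1*(15*(1/12) - 7))*(-1/772) - 163/1552) = 3091 + ((1*(5/4 - 7))*(-1/772) - 163/1552) = 3091 + ((1*(-23/4))*(-1/772) - 163/1552) = 3091 + (-23/4*(-1/772) - 163/1552) = 3091 + (23/3088 - 163/1552) = 3091 - 7307/74884 = 231459137/74884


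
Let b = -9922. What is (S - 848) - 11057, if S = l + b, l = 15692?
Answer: -6135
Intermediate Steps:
S = 5770 (S = 15692 - 9922 = 5770)
(S - 848) - 11057 = (5770 - 848) - 11057 = 4922 - 11057 = -6135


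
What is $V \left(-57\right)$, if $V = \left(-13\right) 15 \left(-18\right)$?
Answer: $-200070$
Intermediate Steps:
$V = 3510$ ($V = \left(-195\right) \left(-18\right) = 3510$)
$V \left(-57\right) = 3510 \left(-57\right) = -200070$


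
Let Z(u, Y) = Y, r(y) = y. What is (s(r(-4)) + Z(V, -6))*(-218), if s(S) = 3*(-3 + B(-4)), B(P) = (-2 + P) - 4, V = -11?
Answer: 9810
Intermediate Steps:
B(P) = -6 + P
s(S) = -39 (s(S) = 3*(-3 + (-6 - 4)) = 3*(-3 - 10) = 3*(-13) = -39)
(s(r(-4)) + Z(V, -6))*(-218) = (-39 - 6)*(-218) = -45*(-218) = 9810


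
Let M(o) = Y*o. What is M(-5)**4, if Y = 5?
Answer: 390625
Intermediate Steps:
M(o) = 5*o
M(-5)**4 = (5*(-5))**4 = (-25)**4 = 390625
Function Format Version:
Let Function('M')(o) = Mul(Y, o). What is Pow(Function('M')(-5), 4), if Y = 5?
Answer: 390625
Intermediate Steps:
Function('M')(o) = Mul(5, o)
Pow(Function('M')(-5), 4) = Pow(Mul(5, -5), 4) = Pow(-25, 4) = 390625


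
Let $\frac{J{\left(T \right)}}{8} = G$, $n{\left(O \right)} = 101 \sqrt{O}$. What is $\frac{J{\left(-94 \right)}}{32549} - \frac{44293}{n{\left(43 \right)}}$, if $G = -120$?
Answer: $- \frac{960}{32549} - \frac{44293 \sqrt{43}}{4343} \approx -66.907$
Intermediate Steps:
$J{\left(T \right)} = -960$ ($J{\left(T \right)} = 8 \left(-120\right) = -960$)
$\frac{J{\left(-94 \right)}}{32549} - \frac{44293}{n{\left(43 \right)}} = - \frac{960}{32549} - \frac{44293}{101 \sqrt{43}} = \left(-960\right) \frac{1}{32549} - 44293 \frac{\sqrt{43}}{4343} = - \frac{960}{32549} - \frac{44293 \sqrt{43}}{4343}$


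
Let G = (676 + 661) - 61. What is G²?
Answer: 1628176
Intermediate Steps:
G = 1276 (G = 1337 - 61 = 1276)
G² = 1276² = 1628176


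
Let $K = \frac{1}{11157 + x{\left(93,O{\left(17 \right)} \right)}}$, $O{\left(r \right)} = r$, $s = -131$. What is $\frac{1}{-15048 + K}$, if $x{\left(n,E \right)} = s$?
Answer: $- \frac{11026}{165919247} \approx -6.6454 \cdot 10^{-5}$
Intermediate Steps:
$x{\left(n,E \right)} = -131$
$K = \frac{1}{11026}$ ($K = \frac{1}{11157 - 131} = \frac{1}{11026} \approx 9.0695 \cdot 10^{-5}$)
$\frac{1}{-15048 + K} = \frac{1}{-15048 + \frac{1}{11026}} = \frac{1}{- \frac{165919247}{11026}} = - \frac{11026}{165919247}$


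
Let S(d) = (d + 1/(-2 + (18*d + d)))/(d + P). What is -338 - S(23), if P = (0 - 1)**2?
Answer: -1769363/5220 ≈ -338.96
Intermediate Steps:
P = 1 (P = (-1)**2 = 1)
S(d) = (d + 1/(-2 + 19*d))/(1 + d) (S(d) = (d + 1/(-2 + (18*d + d)))/(d + 1) = (d + 1/(-2 + 19*d))/(1 + d))
-338 - S(23) = -338 - (1 - 2*23 + 19*23**2)/(-2 + 17*23 + 19*23**2) = -338 - (1 - 46 + 19*529)/(-2 + 391 + 19*529) = -338 - (1 - 46 + 10051)/(-2 + 391 + 10051) = -338 - 10006/10440 = -338 - 1*5003/5220 = -338 - 5003/5220 = -1769363/5220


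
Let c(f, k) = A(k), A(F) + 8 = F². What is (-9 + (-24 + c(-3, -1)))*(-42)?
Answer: 1680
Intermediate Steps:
A(F) = -8 + F²
c(f, k) = -8 + k²
(-9 + (-24 + c(-3, -1)))*(-42) = (-9 + (-24 + (-8 + (-1)²)))*(-42) = (-9 + (-24 + (-8 + 1)))*(-42) = (-9 + (-24 - 7))*(-42) = (-9 - 31)*(-42) = -40*(-42) = 1680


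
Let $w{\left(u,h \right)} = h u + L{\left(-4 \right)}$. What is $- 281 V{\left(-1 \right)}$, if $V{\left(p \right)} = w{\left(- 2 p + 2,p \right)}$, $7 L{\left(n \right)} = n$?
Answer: $\frac{8992}{7} \approx 1284.6$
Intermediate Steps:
$L{\left(n \right)} = \frac{n}{7}$
$w{\left(u,h \right)} = - \frac{4}{7} + h u$ ($w{\left(u,h \right)} = h u + \frac{1}{7} \left(-4\right) = h u - \frac{4}{7} = - \frac{4}{7} + h u$)
$V{\left(p \right)} = - \frac{4}{7} + p \left(2 - 2 p\right)$ ($V{\left(p \right)} = - \frac{4}{7} + p \left(- 2 p + 2\right) = - \frac{4}{7} + p \left(2 - 2 p\right)$)
$- 281 V{\left(-1 \right)} = - 281 \left(- \frac{4}{7} - - 2 \left(-1 - 1\right)\right) = - 281 \left(- \frac{4}{7} - \left(-2\right) \left(-2\right)\right) = - 281 \left(- \frac{4}{7} - 4\right) = \left(-281\right) \left(- \frac{32}{7}\right) = \frac{8992}{7}$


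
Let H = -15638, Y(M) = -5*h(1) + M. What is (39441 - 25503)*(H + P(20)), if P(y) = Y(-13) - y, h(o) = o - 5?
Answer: -218143638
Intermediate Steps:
h(o) = -5 + o
Y(M) = 20 + M (Y(M) = -5*(-5 + 1) + M = -5*(-4) + M = 20 + M)
P(y) = 7 - y (P(y) = (20 - 13) - y = 7 - y)
(39441 - 25503)*(H + P(20)) = (39441 - 25503)*(-15638 + (7 - 1*20)) = 13938*(-15638 + (7 - 20)) = 13938*(-15638 - 13) = 13938*(-15651) = -218143638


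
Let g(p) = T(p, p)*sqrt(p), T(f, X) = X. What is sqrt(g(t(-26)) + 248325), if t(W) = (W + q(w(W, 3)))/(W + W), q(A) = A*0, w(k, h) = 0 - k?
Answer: sqrt(993300 + sqrt(2))/2 ≈ 498.32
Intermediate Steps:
w(k, h) = -k
q(A) = 0
t(W) = 1/2 (t(W) = (W + 0)/(W + W) = W/((2*W)) = W*(1/(2*W)) = 1/2)
g(p) = p**(3/2) (g(p) = p*sqrt(p) = p**(3/2))
sqrt(g(t(-26)) + 248325) = sqrt((1/2)**(3/2) + 248325) = sqrt(sqrt(2)/4 + 248325) = sqrt(248325 + sqrt(2)/4)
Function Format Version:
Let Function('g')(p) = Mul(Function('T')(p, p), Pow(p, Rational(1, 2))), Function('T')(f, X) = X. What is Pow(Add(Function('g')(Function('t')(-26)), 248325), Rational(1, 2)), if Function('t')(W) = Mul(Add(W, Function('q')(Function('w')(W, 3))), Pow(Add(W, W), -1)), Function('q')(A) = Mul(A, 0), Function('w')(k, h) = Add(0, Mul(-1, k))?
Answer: Mul(Rational(1, 2), Pow(Add(993300, Pow(2, Rational(1, 2))), Rational(1, 2))) ≈ 498.32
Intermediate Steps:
Function('w')(k, h) = Mul(-1, k)
Function('q')(A) = 0
Function('t')(W) = Rational(1, 2) (Function('t')(W) = Mul(Add(W, 0), Pow(Add(W, W), -1)) = Mul(W, Pow(Mul(2, W), -1)) = Mul(W, Mul(Rational(1, 2), Pow(W, -1))) = Rational(1, 2))
Function('g')(p) = Pow(p, Rational(3, 2)) (Function('g')(p) = Mul(p, Pow(p, Rational(1, 2))) = Pow(p, Rational(3, 2)))
Pow(Add(Function('g')(Function('t')(-26)), 248325), Rational(1, 2)) = Pow(Add(Pow(Rational(1, 2), Rational(3, 2)), 248325), Rational(1, 2)) = Pow(Add(Mul(Rational(1, 4), Pow(2, Rational(1, 2))), 248325), Rational(1, 2)) = Pow(Add(248325, Mul(Rational(1, 4), Pow(2, Rational(1, 2)))), Rational(1, 2))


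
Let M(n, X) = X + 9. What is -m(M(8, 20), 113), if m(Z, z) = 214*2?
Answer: -428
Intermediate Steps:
M(n, X) = 9 + X
m(Z, z) = 428
-m(M(8, 20), 113) = -1*428 = -428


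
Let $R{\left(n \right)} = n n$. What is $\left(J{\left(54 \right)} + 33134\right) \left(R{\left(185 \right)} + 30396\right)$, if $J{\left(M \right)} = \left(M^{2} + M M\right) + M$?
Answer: $2521511420$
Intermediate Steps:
$J{\left(M \right)} = M + 2 M^{2}$ ($J{\left(M \right)} = \left(M^{2} + M^{2}\right) + M = 2 M^{2} + M = M + 2 M^{2}$)
$R{\left(n \right)} = n^{2}$
$\left(J{\left(54 \right)} + 33134\right) \left(R{\left(185 \right)} + 30396\right) = \left(54 \left(1 + 2 \cdot 54\right) + 33134\right) \left(185^{2} + 30396\right) = \left(54 \left(1 + 108\right) + 33134\right) \left(34225 + 30396\right) = \left(54 \cdot 109 + 33134\right) 64621 = \left(5886 + 33134\right) 64621 = 39020 \cdot 64621 = 2521511420$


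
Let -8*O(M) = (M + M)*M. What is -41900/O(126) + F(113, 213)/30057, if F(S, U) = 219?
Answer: 420085837/39765411 ≈ 10.564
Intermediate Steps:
O(M) = -M²/4 (O(M) = -(M + M)*M/8 = -2*M*M/8 = -M²/4)
-41900/O(126) + F(113, 213)/30057 = -41900/((-¼*126²)) + 219/30057 = -41900/((-¼*15876)) + 219*(1/30057) = -41900/(-3969) + 73/10019 = -41900*(-1/3969) + 73/10019 = 41900/3969 + 73/10019 = 420085837/39765411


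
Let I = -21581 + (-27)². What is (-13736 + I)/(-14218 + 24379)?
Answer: -34588/10161 ≈ -3.4040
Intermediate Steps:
I = -20852 (I = -21581 + 729 = -20852)
(-13736 + I)/(-14218 + 24379) = (-13736 - 20852)/(-14218 + 24379) = -34588/10161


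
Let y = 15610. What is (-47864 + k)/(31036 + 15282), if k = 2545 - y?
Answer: -60929/46318 ≈ -1.3154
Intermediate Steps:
k = -13065 (k = 2545 - 1*15610 = 2545 - 15610 = -13065)
(-47864 + k)/(31036 + 15282) = (-47864 - 13065)/(31036 + 15282) = -60929/46318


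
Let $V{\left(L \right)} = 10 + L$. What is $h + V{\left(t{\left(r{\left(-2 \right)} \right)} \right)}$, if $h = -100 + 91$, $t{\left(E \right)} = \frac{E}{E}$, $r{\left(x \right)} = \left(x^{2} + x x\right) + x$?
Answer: $2$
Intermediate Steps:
$r{\left(x \right)} = x + 2 x^{2}$ ($r{\left(x \right)} = \left(x^{2} + x^{2}\right) + x = 2 x^{2} + x = x + 2 x^{2}$)
$t{\left(E \right)} = 1$
$h = -9$
$h + V{\left(t{\left(r{\left(-2 \right)} \right)} \right)} = -9 + \left(10 + 1\right) = -9 + 11 = 2$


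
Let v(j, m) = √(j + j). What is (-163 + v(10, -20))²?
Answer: 26589 - 652*√5 ≈ 25131.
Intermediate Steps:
v(j, m) = √2*√j (v(j, m) = √(2*j) = √2*√j)
(-163 + v(10, -20))² = (-163 + √2*√10)² = (-163 + 2*√5)²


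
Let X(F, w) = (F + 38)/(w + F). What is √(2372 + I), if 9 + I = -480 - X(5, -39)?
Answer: √2178210/34 ≈ 43.408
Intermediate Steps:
X(F, w) = (38 + F)/(F + w)
I = -16583/34 (I = -9 + (-480 - (38 + 5)/(5 - 39)) = -9 + (-480 - 43/(-34)) = -9 + (-480 - (-1)*43/34) = -9 + (-480 - 1*(-43/34)) = -9 + (-480 + 43/34) = -9 - 16277/34 = -16583/34 ≈ -487.74)
√(2372 + I) = √(2372 - 16583/34) = √(64065/34) = √2178210/34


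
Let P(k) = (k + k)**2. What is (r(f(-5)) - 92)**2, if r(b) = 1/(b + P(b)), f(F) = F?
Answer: 76370121/9025 ≈ 8462.1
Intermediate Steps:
P(k) = 4*k**2 (P(k) = (2*k)**2 = 4*k**2)
r(b) = 1/(b + 4*b**2)
(r(f(-5)) - 92)**2 = (1/((-5)*(1 + 4*(-5))) - 92)**2 = (-1/(5*(1 - 20)) - 92)**2 = (-1/5/(-19) - 92)**2 = (-1/5*(-1/19) - 92)**2 = (1/95 - 92)**2 = (-8739/95)**2 = 76370121/9025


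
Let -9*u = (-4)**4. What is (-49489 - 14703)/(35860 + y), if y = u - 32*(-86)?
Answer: -144432/86813 ≈ -1.6637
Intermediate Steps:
u = -256/9 (u = -1/9*(-4)**4 = -1/9*256 = -256/9 ≈ -28.444)
y = 24512/9 (y = -256/9 - 32*(-86) = -256/9 + 2752 = 24512/9 ≈ 2723.6)
(-49489 - 14703)/(35860 + y) = (-49489 - 14703)/(35860 + 24512/9) = -64192/347252/9 = -64192*9/347252 = -144432/86813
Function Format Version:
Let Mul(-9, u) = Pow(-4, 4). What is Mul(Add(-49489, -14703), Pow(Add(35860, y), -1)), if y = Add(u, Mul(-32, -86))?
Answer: Rational(-144432, 86813) ≈ -1.6637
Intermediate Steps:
u = Rational(-256, 9) (u = Mul(Rational(-1, 9), Pow(-4, 4)) = Mul(Rational(-1, 9), 256) = Rational(-256, 9) ≈ -28.444)
y = Rational(24512, 9) (y = Add(Rational(-256, 9), Mul(-32, -86)) = Add(Rational(-256, 9), 2752) = Rational(24512, 9) ≈ 2723.6)
Mul(Add(-49489, -14703), Pow(Add(35860, y), -1)) = Mul(Add(-49489, -14703), Pow(Add(35860, Rational(24512, 9)), -1)) = Mul(-64192, Pow(Rational(347252, 9), -1)) = Mul(-64192, Rational(9, 347252)) = Rational(-144432, 86813)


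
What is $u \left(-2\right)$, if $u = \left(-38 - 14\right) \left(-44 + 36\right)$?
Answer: $-832$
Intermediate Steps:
$u = 416$ ($u = \left(-52\right) \left(-8\right) = 416$)
$u \left(-2\right) = 416 \left(-2\right) = -832$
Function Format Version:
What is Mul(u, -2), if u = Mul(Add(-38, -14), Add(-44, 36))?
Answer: -832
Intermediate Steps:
u = 416 (u = Mul(-52, -8) = 416)
Mul(u, -2) = Mul(416, -2) = -832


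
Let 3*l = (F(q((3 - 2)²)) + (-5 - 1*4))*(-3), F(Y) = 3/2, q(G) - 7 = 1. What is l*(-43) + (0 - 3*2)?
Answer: -657/2 ≈ -328.50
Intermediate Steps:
q(G) = 8 (q(G) = 7 + 1 = 8)
F(Y) = 3/2 (F(Y) = 3*(½) = 3/2)
l = 15/2 (l = ((3/2 + (-5 - 1*4))*(-3))/3 = ((3/2 + (-5 - 4))*(-3))/3 = ((3/2 - 9)*(-3))/3 = (-15/2*(-3))/3 = (⅓)*(45/2) = 15/2 ≈ 7.5000)
l*(-43) + (0 - 3*2) = (15/2)*(-43) + (0 - 3*2) = -645/2 + (0 - 6) = -645/2 - 6 = -657/2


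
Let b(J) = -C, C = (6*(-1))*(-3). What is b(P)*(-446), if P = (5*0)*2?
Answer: 8028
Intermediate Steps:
C = 18 (C = -6*(-3) = 18)
P = 0 (P = 0*2 = 0)
b(J) = -18 (b(J) = -1*18 = -18)
b(P)*(-446) = -18*(-446) = 8028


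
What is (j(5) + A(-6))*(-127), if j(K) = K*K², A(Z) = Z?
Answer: -15113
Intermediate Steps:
j(K) = K³
(j(5) + A(-6))*(-127) = (5³ - 6)*(-127) = (125 - 6)*(-127) = 119*(-127) = -15113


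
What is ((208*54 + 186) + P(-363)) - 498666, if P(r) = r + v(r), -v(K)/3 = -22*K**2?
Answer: 8209143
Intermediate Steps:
v(K) = 66*K**2 (v(K) = -(-66)*K**2 = 66*K**2)
P(r) = r + 66*r**2
((208*54 + 186) + P(-363)) - 498666 = ((208*54 + 186) - 363*(1 + 66*(-363))) - 498666 = ((11232 + 186) - 363*(1 - 23958)) - 498666 = (11418 - 363*(-23957)) - 498666 = (11418 + 8696391) - 498666 = 8707809 - 498666 = 8209143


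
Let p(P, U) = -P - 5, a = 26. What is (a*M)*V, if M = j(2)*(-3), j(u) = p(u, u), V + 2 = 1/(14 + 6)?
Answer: -10647/10 ≈ -1064.7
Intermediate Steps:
V = -39/20 (V = -2 + 1/(14 + 6) = -2 + 1/20 = -39/20 ≈ -1.9500)
p(P, U) = -5 - P
j(u) = -5 - u
M = 21 (M = (-5 - 1*2)*(-3) = (-5 - 2)*(-3) = -7*(-3) = 21)
(a*M)*V = (26*21)*(-39/20) = 546*(-39/20) = -10647/10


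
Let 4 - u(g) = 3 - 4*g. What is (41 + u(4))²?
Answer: 3364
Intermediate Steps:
u(g) = 1 + 4*g (u(g) = 4 - (3 - 4*g) = 4 + (-3 + 4*g) = 1 + 4*g)
(41 + u(4))² = (41 + (1 + 4*4))² = (41 + (1 + 16))² = (41 + 17)² = 58² = 3364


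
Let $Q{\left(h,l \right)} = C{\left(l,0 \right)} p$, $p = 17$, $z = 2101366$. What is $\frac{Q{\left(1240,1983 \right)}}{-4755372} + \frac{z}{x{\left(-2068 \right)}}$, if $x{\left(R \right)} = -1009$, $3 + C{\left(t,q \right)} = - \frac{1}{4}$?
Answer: $- \frac{39971107929619}{19192681392} \approx -2082.6$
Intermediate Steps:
$C{\left(t,q \right)} = - \frac{13}{4}$ ($C{\left(t,q \right)} = -3 - \frac{1}{4} = - \frac{13}{4}$)
$Q{\left(h,l \right)} = - \frac{221}{4}$ ($Q{\left(h,l \right)} = \left(- \frac{13}{4}\right) 17 = - \frac{221}{4}$)
$\frac{Q{\left(1240,1983 \right)}}{-4755372} + \frac{z}{x{\left(-2068 \right)}} = - \frac{221}{4 \left(-4755372\right)} + \frac{2101366}{-1009} = \left(- \frac{221}{4}\right) \left(- \frac{1}{4755372}\right) + 2101366 \left(- \frac{1}{1009}\right) = \frac{221}{19021488} - \frac{2101366}{1009} = - \frac{39971107929619}{19192681392}$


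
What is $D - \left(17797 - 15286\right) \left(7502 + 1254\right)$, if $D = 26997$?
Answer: $-21959319$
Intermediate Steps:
$D - \left(17797 - 15286\right) \left(7502 + 1254\right) = 26997 - \left(17797 - 15286\right) \left(7502 + 1254\right) = 26997 - 2511 \cdot 8756 = 26997 - 21986316 = -21959319$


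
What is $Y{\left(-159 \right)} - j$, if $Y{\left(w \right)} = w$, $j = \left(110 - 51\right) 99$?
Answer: $-6000$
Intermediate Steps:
$j = 5841$ ($j = 59 \cdot 99 = 5841$)
$Y{\left(-159 \right)} - j = -159 - 5841 = -6000$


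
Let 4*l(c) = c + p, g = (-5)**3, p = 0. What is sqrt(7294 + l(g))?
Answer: sqrt(29051)/2 ≈ 85.222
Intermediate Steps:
g = -125
l(c) = c/4 (l(c) = (c + 0)/4 = c/4)
sqrt(7294 + l(g)) = sqrt(7294 + (1/4)*(-125)) = sqrt(7294 - 125/4) = sqrt(29051/4) = sqrt(29051)/2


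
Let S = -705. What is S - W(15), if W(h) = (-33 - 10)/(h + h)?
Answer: -21107/30 ≈ -703.57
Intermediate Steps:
W(h) = -43/(2*h) (W(h) = -43*1/(2*h) = -43/(2*h))
S - W(15) = -705 - (-43)/(2*15) = -705 - 1*(-43/30) = -705 + 43/30 = -21107/30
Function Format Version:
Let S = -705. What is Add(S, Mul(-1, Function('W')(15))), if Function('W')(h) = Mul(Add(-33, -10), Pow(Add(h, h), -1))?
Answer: Rational(-21107, 30) ≈ -703.57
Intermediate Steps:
Function('W')(h) = Mul(Rational(-43, 2), Pow(h, -1)) (Function('W')(h) = Mul(-43, Pow(Mul(2, h), -1)) = Mul(-43, Mul(Rational(1, 2), Pow(h, -1))) = Mul(Rational(-43, 2), Pow(h, -1)))
Add(S, Mul(-1, Function('W')(15))) = Add(-705, Mul(-1, Mul(Rational(-43, 2), Pow(15, -1)))) = Add(-705, Mul(-1, Mul(Rational(-43, 2), Rational(1, 15)))) = Add(-705, Mul(-1, Rational(-43, 30))) = Add(-705, Rational(43, 30)) = Rational(-21107, 30)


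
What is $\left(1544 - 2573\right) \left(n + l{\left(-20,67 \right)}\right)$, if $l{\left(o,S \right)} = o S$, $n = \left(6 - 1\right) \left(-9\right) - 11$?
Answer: $1436484$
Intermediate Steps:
$n = -56$ ($n = \left(6 - 1\right) \left(-9\right) - 11 = 5 \left(-9\right) - 11 = -45 - 11 = -56$)
$l{\left(o,S \right)} = S o$
$\left(1544 - 2573\right) \left(n + l{\left(-20,67 \right)}\right) = \left(1544 - 2573\right) \left(-56 + 67 \left(-20\right)\right) = - 1029 \left(-56 - 1340\right) = \left(-1029\right) \left(-1396\right) = 1436484$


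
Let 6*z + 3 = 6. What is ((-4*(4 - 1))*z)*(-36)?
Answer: 216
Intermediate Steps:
z = ½ (z = -½ + (⅙)*6 = -½ + 1 = ½ ≈ 0.50000)
((-4*(4 - 1))*z)*(-36) = (-4*(4 - 1)*(½))*(-36) = (-4*3*(½))*(-36) = -12*½*(-36) = -6*(-36) = 216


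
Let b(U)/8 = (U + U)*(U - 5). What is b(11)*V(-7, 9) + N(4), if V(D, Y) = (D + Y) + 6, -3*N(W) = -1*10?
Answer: 25354/3 ≈ 8451.3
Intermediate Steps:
N(W) = 10/3 (N(W) = -(-1)*10/3 = -⅓*(-10) = 10/3)
V(D, Y) = 6 + D + Y
b(U) = 16*U*(-5 + U) (b(U) = 8*((U + U)*(U - 5)) = 8*((2*U)*(-5 + U)) = 8*(2*U*(-5 + U)) = 16*U*(-5 + U))
b(11)*V(-7, 9) + N(4) = (16*11*(-5 + 11))*(6 - 7 + 9) + 10/3 = (16*11*6)*8 + 10/3 = 1056*8 + 10/3 = 8448 + 10/3 = 25354/3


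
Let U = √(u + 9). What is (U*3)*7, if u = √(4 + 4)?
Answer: 21*√(9 + 2*√2) ≈ 72.224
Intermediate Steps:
u = 2*√2 (u = √8 = 2*√2 ≈ 2.8284)
U = √(9 + 2*√2) (U = √(2*√2 + 9) = √(9 + 2*√2) ≈ 3.4392)
(U*3)*7 = (√(9 + 2*√2)*3)*7 = (3*√(9 + 2*√2))*7 = 21*√(9 + 2*√2)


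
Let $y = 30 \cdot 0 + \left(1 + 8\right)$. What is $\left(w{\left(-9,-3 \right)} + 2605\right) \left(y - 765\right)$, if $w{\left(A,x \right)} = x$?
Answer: $-1967112$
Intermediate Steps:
$y = 9$ ($y = 0 + 9 = 9$)
$\left(w{\left(-9,-3 \right)} + 2605\right) \left(y - 765\right) = \left(-3 + 2605\right) \left(9 - 765\right) = 2602 \left(-756\right) = -1967112$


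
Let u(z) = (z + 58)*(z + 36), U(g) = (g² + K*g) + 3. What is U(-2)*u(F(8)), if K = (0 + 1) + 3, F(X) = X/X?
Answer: -2183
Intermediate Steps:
F(X) = 1
K = 4 (K = 1 + 3 = 4)
U(g) = 3 + g² + 4*g (U(g) = (g² + 4*g) + 3 = 3 + g² + 4*g)
u(z) = (36 + z)*(58 + z) (u(z) = (58 + z)*(36 + z) = (36 + z)*(58 + z))
U(-2)*u(F(8)) = (3 + (-2)² + 4*(-2))*(2088 + 1² + 94*1) = (3 + 4 - 8)*(2088 + 1 + 94) = -1*2183 = -2183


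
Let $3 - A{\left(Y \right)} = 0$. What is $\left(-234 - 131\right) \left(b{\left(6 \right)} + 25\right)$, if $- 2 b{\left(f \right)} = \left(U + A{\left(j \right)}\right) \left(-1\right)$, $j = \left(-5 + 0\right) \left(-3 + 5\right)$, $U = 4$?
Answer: $- \frac{20805}{2} \approx -10403.0$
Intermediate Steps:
$j = -10$ ($j = \left(-5\right) 2 = -10$)
$A{\left(Y \right)} = 3$ ($A{\left(Y \right)} = 3 - 0 = 3 + 0 = 3$)
$b{\left(f \right)} = \frac{7}{2}$ ($b{\left(f \right)} = - \frac{\left(4 + 3\right) \left(-1\right)}{2} = - \frac{7 \left(-1\right)}{2} = \left(- \frac{1}{2}\right) \left(-7\right) = \frac{7}{2}$)
$\left(-234 - 131\right) \left(b{\left(6 \right)} + 25\right) = \left(-234 - 131\right) \left(\frac{7}{2} + 25\right) = \left(-365\right) \frac{57}{2} = - \frac{20805}{2}$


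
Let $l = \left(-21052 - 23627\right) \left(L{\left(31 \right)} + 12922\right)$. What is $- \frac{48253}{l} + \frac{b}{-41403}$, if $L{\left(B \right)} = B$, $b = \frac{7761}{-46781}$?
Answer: $\frac{32650489881062}{373640433057725547} \approx 8.7385 \cdot 10^{-5}$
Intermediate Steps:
$b = - \frac{7761}{46781}$ ($b = 7761 \left(- \frac{1}{46781}\right) = - \frac{7761}{46781} \approx -0.1659$)
$l = -578727087$ ($l = \left(-21052 - 23627\right) \left(31 + 12922\right) = \left(-44679\right) 12953 = -578727087$)
$- \frac{48253}{l} + \frac{b}{-41403} = - \frac{48253}{-578727087} - \frac{7761}{46781 \left(-41403\right)} = \left(-48253\right) \left(- \frac{1}{578727087}\right) - - \frac{2587}{645624581} = \frac{48253}{578727087} + \frac{2587}{645624581} = \frac{32650489881062}{373640433057725547}$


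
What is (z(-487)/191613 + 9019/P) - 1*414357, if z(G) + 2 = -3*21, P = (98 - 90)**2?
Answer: -5079627868337/12263232 ≈ -4.1422e+5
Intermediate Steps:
P = 64 (P = 8**2 = 64)
z(G) = -65 (z(G) = -2 - 3*21 = -2 - 63 = -65)
(z(-487)/191613 + 9019/P) - 1*414357 = (-65/191613 + 9019/64) - 1*414357 = (-65*1/191613 + 9019*(1/64)) - 414357 = (-65/191613 + 9019/64) - 414357 = 1728153487/12263232 - 414357 = -5079627868337/12263232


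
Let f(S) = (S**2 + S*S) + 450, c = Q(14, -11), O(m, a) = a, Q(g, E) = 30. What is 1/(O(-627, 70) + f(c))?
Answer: 1/2320 ≈ 0.00043103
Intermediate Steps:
c = 30
f(S) = 450 + 2*S**2 (f(S) = (S**2 + S**2) + 450 = 2*S**2 + 450 = 450 + 2*S**2)
1/(O(-627, 70) + f(c)) = 1/(70 + (450 + 2*30**2)) = 1/(70 + (450 + 2*900)) = 1/(70 + (450 + 1800)) = 1/(70 + 2250) = 1/2320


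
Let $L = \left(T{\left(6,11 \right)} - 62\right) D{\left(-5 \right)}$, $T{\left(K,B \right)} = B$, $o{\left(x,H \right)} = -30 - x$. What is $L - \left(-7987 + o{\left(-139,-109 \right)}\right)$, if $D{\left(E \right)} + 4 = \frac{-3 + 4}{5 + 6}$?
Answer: $\frac{88851}{11} \approx 8077.4$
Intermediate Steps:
$D{\left(E \right)} = - \frac{43}{11}$ ($D{\left(E \right)} = -4 + \frac{-3 + 4}{5 + 6} = -4 + 1 \cdot \frac{1}{11} = -4 + \frac{1}{11} = - \frac{43}{11}$)
$L = \frac{2193}{11}$ ($L = \left(11 - 62\right) \left(- \frac{43}{11}\right) = \left(-51\right) \left(- \frac{43}{11}\right) = \frac{2193}{11} \approx 199.36$)
$L - \left(-7987 + o{\left(-139,-109 \right)}\right) = \frac{2193}{11} + \left(7987 - \left(-30 - -139\right)\right) = \frac{2193}{11} + \left(7987 - \left(-30 + 139\right)\right) = \frac{2193}{11} + \left(7987 - 109\right) = \frac{2193}{11} + 7878 = \frac{88851}{11}$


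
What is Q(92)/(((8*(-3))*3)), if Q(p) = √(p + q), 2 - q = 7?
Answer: -√87/72 ≈ -0.12955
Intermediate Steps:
q = -5 (q = 2 - 1*7 = 2 - 7 = -5)
Q(p) = √(-5 + p) (Q(p) = √(p - 5) = √(-5 + p))
Q(92)/(((8*(-3))*3)) = √(-5 + 92)/(((8*(-3))*3)) = √87/((-24*3)) = √87/(-72) = √87*(-1/72) = -√87/72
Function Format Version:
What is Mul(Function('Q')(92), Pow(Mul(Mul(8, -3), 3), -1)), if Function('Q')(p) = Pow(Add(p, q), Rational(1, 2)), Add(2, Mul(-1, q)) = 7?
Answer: Mul(Rational(-1, 72), Pow(87, Rational(1, 2))) ≈ -0.12955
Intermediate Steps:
q = -5 (q = Add(2, Mul(-1, 7)) = Add(2, -7) = -5)
Function('Q')(p) = Pow(Add(-5, p), Rational(1, 2)) (Function('Q')(p) = Pow(Add(p, -5), Rational(1, 2)) = Pow(Add(-5, p), Rational(1, 2)))
Mul(Function('Q')(92), Pow(Mul(Mul(8, -3), 3), -1)) = Mul(Pow(Add(-5, 92), Rational(1, 2)), Pow(Mul(Mul(8, -3), 3), -1)) = Mul(Pow(87, Rational(1, 2)), Pow(Mul(-24, 3), -1)) = Mul(Pow(87, Rational(1, 2)), Pow(-72, -1)) = Mul(Pow(87, Rational(1, 2)), Rational(-1, 72)) = Mul(Rational(-1, 72), Pow(87, Rational(1, 2)))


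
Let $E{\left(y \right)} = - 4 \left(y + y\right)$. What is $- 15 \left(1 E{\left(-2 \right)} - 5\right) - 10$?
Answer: $-175$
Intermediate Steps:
$E{\left(y \right)} = - 8 y$ ($E{\left(y \right)} = - 4 \cdot 2 y = - 8 y$)
$- 15 \left(1 E{\left(-2 \right)} - 5\right) - 10 = - 15 \left(1 \left(\left(-8\right) \left(-2\right)\right) - 5\right) - 10 = - 15 \left(1 \cdot 16 - 5\right) - 10 = - 15 \left(16 - 5\right) - 10 = \left(-15\right) 11 - 10 = -165 - 10 = -175$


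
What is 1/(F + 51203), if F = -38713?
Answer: 1/12490 ≈ 8.0064e-5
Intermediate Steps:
1/(F + 51203) = 1/(-38713 + 51203) = 1/12490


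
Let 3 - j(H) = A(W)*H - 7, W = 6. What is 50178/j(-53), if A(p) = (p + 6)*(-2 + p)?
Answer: 25089/1277 ≈ 19.647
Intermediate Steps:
A(p) = (-2 + p)*(6 + p) (A(p) = (6 + p)*(-2 + p) = (-2 + p)*(6 + p))
j(H) = 10 - 48*H (j(H) = 3 - ((-12 + 6² + 4*6)*H - 7) = 3 - ((-12 + 36 + 24)*H - 7) = 3 - (48*H - 7) = 3 - (-7 + 48*H) = 3 + (7 - 48*H) = 10 - 48*H)
50178/j(-53) = 50178/(10 - 48*(-53)) = 50178/(10 + 2544) = 50178/2554 = 50178*(1/2554) = 25089/1277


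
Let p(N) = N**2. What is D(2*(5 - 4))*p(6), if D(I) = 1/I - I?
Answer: -54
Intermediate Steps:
D(2*(5 - 4))*p(6) = (1/(2*(5 - 4)) - 2*(5 - 4))*6**2 = (1/(2*1) - 2)*36 = (1/2 - 1*2)*36 = (1/2 - 2)*36 = -3/2*36 = -54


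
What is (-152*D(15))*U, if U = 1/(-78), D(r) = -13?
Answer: -76/3 ≈ -25.333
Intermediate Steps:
U = -1/78 ≈ -0.012821
(-152*D(15))*U = -152*(-13)*(-1/78) = 1976*(-1/78) = -76/3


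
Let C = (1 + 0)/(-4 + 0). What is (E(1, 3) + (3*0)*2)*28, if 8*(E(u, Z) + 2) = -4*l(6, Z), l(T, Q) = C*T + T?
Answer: -119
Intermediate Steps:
C = -1/4 (C = 1/(-4) = 1*(-1/4) = -1/4 ≈ -0.25000)
l(T, Q) = 3*T/4 (l(T, Q) = -T/4 + T = 3*T/4)
E(u, Z) = -17/4 (E(u, Z) = -2 + (-3*6)/8 = -2 + (-4*9/2)/8 = -2 + (1/8)*(-18) = -2 - 9/4 = -17/4)
(E(1, 3) + (3*0)*2)*28 = (-17/4 + (3*0)*2)*28 = (-17/4 + 0*2)*28 = (-17/4 + 0)*28 = -17/4*28 = -119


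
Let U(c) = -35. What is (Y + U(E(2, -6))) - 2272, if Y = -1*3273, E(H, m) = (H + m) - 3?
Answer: -5580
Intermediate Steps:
E(H, m) = -3 + H + m
Y = -3273
(Y + U(E(2, -6))) - 2272 = (-3273 - 35) - 2272 = -3308 - 2272 = -5580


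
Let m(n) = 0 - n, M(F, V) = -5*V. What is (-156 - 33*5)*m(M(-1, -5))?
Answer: 8025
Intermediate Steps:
m(n) = -n
(-156 - 33*5)*m(M(-1, -5)) = (-156 - 33*5)*(-(-5)*(-5)) = (-156 - 165)*(-1*25) = -321*(-25) = 8025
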